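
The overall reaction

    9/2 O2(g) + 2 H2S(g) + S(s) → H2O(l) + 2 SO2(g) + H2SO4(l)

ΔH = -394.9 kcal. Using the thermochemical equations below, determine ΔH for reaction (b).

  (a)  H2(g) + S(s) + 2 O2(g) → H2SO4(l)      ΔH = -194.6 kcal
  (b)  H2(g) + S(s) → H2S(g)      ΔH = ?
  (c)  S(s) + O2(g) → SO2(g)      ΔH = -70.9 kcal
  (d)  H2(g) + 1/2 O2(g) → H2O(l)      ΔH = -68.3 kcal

(a) as written (H2SO4(l) already on the product side): -194.6 kcal
(b) reversed and × 2 (H2S(g) must end up as a reactant; ×2 to match 2 H2S(g) in the target): contributes −2·x
(c) × 2 (scale by 2 for the 2 SO2(g)): (2)·(-70.9) = -141.8 kcal
(d) as written (H2O(l) already on the product side): -68.3 kcal
-394.9 = (-194.6) + (-141.8) + (-68.3) − 2·x
x = (-394.9 − (-404.7)) / (-2) = -4.9 kcal

ΔH = -4.9 kcal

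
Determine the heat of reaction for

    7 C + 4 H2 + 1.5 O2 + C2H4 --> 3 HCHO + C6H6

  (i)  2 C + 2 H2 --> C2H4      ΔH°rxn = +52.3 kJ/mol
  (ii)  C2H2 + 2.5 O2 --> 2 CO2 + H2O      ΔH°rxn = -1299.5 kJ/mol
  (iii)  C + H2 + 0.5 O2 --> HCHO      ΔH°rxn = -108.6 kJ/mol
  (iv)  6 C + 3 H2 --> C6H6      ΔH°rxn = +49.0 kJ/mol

(i) reversed: -52.3 kJ/mol
(ii): not needed.
(iii) × 3: (3)·(-108.6) = -325.8 kJ/mol
(iv) as written: +49.0 kJ/mol
ΔH°rxn = (-52.3) + (-325.8) + (+49.0) = -329.1 kJ/mol

ΔH°rxn = -329.1 kJ/mol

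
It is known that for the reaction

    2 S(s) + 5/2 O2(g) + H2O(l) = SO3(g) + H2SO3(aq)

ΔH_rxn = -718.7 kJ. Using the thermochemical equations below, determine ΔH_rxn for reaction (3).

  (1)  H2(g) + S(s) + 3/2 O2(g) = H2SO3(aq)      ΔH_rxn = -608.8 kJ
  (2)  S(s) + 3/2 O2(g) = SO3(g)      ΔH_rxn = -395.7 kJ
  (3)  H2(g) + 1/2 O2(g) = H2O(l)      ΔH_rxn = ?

ΔH_rxn = -285.8 kJ

(1) as written (H2SO3(aq) already on the product side): -608.8 kJ
(2) as written (SO3(g) already on the product side): -395.7 kJ
(3) reversed (H2O(l) must end up as a reactant): contributes −x
-718.7 = (-608.8) + (-395.7) − x
x = (-718.7 − (-1004.5)) / (-1) = -285.8 kJ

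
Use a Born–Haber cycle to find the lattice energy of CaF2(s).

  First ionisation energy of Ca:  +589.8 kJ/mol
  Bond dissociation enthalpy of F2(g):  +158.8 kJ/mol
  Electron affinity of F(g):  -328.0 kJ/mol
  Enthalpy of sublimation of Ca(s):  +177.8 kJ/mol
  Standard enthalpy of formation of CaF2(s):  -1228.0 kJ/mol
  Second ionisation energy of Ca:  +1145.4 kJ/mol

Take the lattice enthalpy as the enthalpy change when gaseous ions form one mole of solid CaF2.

ΔHf° = 1·ΔHsub + 1·(ΣIE) + 1·D(F2) + 2·EA + U
-1228.0 = 1·(+177.8) + 1·(+1735.2) + 1·(+158.8) + 2·(-328.0) + U
U = -1228.0 − (+1415.8) = -2643.8 kJ/mol

U = -2643.8 kJ/mol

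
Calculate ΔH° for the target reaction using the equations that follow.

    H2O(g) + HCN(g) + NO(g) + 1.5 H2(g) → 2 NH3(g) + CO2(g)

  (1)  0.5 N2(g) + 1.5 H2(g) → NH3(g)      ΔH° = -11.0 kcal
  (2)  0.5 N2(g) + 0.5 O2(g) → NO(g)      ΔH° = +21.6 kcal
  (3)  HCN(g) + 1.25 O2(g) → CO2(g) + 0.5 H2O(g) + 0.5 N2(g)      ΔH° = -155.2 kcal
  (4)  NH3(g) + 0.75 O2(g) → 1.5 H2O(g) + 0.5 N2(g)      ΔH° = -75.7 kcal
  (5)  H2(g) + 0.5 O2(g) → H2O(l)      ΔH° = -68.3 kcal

(1) as written: -11.0 kcal
(2) reversed (reverse to put NO(g) on the reactant side): -21.6 kcal
(3) as written (HCN(g) already on the reactant side): -155.2 kcal
(4) reversed: +75.7 kcal
(5): not needed (H2O(l) appears nowhere else).
ΔH° = (1)·(-11.0) + (-1)·(+21.6) + (1)·(-155.2) + (-1)·(-75.7) = -112.1 kcal

ΔH° = -112.1 kcal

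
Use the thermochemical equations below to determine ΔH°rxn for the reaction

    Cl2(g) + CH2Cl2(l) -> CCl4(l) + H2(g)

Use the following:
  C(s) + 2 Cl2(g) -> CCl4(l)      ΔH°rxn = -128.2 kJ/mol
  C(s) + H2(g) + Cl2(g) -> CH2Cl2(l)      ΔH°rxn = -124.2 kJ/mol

ΔH°rxn = -4.0 kJ/mol

equation 1 as written (CCl4(l) already on the product side): -128.2 kJ/mol
equation 2 reversed (CH2Cl2(l) must end up as a reactant): +124.2 kJ/mol
ΔH°rxn = (-128.2) + (+124.2) = -4.0 kJ/mol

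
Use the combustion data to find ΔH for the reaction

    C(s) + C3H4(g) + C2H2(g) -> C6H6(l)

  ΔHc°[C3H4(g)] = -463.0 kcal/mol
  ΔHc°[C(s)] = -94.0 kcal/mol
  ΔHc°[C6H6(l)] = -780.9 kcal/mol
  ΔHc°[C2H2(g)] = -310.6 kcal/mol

ΔH = -86.7 kcal/mol

Using ΔH = Σ nΔHc°(reactants) − Σ nΔHc°(products):
= [1·(-94.0) + 1·(-463.0) + 1·(-310.6)] − [1·(-780.9)]
= -86.7 kcal/mol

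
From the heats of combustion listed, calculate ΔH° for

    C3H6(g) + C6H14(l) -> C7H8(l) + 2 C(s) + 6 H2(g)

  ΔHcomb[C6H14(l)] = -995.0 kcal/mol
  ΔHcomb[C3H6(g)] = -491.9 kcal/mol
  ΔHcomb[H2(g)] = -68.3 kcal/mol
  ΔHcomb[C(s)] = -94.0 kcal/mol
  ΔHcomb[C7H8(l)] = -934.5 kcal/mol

With combustion enthalpies, reactants minus products:
= [1·(-491.9) + 1·(-995.0)] − [1·(-934.5) + 2·(-94.0) + 6·(-68.3)]
= 45.4 kcal/mol

ΔH° = 45.4 kcal/mol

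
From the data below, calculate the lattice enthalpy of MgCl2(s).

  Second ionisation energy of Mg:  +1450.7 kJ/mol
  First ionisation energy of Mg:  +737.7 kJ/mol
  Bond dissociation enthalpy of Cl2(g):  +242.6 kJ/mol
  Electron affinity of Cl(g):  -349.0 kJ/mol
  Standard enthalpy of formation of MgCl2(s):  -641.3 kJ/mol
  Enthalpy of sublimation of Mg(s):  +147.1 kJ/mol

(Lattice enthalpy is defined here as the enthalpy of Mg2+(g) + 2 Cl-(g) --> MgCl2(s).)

U = -2521.4 kJ/mol

ΔHf° = 1·ΔHsub + 1·(ΣIE) + 1·D(Cl2) + 2·EA + U
-641.3 = 1·(+147.1) + 1·(+2188.4) + 1·(+242.6) + 2·(-349.0) + U
U = -641.3 − (+1880.1) = -2521.4 kJ/mol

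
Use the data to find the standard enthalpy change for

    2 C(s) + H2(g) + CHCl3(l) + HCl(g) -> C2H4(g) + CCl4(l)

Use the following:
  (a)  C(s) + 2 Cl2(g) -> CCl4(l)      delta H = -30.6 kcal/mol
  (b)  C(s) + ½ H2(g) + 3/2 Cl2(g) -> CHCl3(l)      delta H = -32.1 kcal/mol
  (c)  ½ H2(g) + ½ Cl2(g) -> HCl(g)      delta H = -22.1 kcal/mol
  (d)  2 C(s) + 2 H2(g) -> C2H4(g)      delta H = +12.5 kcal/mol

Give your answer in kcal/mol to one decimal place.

delta H = 36.1 kcal/mol

(a) as written: -30.6 kcal/mol
(b) reversed: +32.1 kcal/mol
(c) reversed: +22.1 kcal/mol
(d) as written: +12.5 kcal/mol
delta H = (-30.6) + (+32.1) + (+22.1) + (+12.5) = 36.1 kcal/mol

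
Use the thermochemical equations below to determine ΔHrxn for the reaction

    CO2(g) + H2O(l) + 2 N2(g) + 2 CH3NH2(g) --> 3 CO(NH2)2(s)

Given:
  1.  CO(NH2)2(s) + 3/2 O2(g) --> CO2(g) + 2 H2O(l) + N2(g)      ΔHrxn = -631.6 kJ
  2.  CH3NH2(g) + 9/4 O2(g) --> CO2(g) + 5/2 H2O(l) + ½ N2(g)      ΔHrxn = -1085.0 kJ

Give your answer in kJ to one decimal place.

ΔHrxn = -275.2 kJ

eq. 1 reversed and × 3 (reverse to put CO(NH2)2(s) on the product side; ×3 to match 3 CO(NH2)2(s) in the target): (-3)·(-631.6) = +1894.8 kJ
eq. 2 × 2 (scale by 2 for the 2 CH3NH2(g)): (2)·(-1085.0) = -2170.0 kJ
ΔHrxn = (+1894.8) + (-2170.0) = -275.2 kJ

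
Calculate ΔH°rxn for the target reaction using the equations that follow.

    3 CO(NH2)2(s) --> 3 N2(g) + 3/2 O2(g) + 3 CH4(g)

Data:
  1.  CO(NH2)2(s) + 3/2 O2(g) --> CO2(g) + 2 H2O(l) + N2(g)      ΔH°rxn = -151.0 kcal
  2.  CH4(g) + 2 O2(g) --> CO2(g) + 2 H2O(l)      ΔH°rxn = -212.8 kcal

eq. 1 × 3 (×3 to match 3 CO(NH2)2(s) in the target): (3)·(-151.0) = -453.0 kcal
eq. 2 reversed and × 3 (CH4(g) must end up as a product; scale by 3 for the 3 CH4(g)): (-3)·(-212.8) = +638.4 kcal
Summing the manipulated equations, ΔH°rxn = (3)·(-151.0) + (-3)·(-212.8) = 185.4 kcal

ΔH°rxn = 185.4 kcal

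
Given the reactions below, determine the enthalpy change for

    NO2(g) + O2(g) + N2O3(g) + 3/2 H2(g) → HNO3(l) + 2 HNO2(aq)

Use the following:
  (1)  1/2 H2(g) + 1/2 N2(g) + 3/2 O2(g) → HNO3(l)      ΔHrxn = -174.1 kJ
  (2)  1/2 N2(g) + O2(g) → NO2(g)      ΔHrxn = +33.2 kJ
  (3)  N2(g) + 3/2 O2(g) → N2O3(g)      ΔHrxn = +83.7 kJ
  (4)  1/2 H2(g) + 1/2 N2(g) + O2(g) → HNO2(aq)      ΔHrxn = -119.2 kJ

ΔHrxn = -529.4 kJ

(1) as written (HNO3(l) already on the product side): -174.1 kJ
(2) reversed (NO2(g) must end up as a reactant): -33.2 kJ
(3) reversed (reverse to put N2O3(g) on the reactant side): -83.7 kJ
(4) × 2 (scale by 2 for the 2 HNO2(aq)): (2)·(-119.2) = -238.4 kJ
By Hess's law, ΔHrxn = (-174.1) + (-33.2) + (-83.7) + (-238.4) = -529.4 kJ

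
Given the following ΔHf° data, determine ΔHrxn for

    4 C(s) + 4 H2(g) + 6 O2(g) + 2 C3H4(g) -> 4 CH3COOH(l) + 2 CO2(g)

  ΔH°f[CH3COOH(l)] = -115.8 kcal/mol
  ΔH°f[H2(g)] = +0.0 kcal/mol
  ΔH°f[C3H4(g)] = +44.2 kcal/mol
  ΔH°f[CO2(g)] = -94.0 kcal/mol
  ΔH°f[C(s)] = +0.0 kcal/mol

ΔHrxn = -739.6 kcal/mol

ΔH°rxn = Σ nΔHf°(products) − Σ nΔHf°(reactants).
Products: 4·(-115.8) + 2·(-94.0) = -651.2
Reactants: 4·(+0.0) + 4·(+0.0) + 6·(+0.0) + 2·(+44.2) = +88.4
ΔHrxn = (-651.2) − (+88.4) = -739.6 kcal/mol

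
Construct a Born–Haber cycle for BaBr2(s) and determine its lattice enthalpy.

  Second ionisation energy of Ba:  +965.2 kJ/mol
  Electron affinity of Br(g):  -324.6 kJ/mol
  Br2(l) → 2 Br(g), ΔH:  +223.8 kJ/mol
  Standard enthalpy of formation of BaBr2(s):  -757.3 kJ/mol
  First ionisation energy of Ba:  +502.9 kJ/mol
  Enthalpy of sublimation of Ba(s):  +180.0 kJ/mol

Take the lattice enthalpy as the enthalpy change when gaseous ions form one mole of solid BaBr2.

U = -1980.0 kJ/mol

ΔHf° = 1·ΔHsub + 1·(ΣIE) + 1·D(Br2) + 2·EA + U
-757.3 = 1·(+180.0) + 1·(+1468.1) + 1·(+223.8) + 2·(-324.6) + U
U = -757.3 − (+1222.7) = -1980.0 kJ/mol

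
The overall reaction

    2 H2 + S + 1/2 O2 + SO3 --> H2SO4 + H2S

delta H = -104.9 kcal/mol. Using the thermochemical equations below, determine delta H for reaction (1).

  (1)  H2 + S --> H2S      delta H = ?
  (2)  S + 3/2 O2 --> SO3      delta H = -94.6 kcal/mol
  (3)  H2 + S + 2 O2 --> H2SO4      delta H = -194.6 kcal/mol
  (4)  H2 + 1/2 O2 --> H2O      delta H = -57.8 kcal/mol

(1) as written: contributes x
(2) reversed: +94.6 kcal/mol
(3) as written: -194.6 kcal/mol
(4): not needed.
-104.9 = (+94.6) + (-194.6) + x
x = (-104.9 − (-100.0)) / (1) = -4.9 kcal/mol

delta H = -4.9 kcal/mol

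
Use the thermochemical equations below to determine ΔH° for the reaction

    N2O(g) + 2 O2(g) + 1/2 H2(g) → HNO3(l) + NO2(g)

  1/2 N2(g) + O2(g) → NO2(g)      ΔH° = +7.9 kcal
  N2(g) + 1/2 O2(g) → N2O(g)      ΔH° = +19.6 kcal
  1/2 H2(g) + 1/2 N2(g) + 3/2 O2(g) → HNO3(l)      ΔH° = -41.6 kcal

ΔH° = -53.3 kcal

equation 1 as written (NO2(g) already on the product side): +7.9 kcal
equation 2 reversed (N2O(g) must end up as a reactant): -19.6 kcal
equation 3 as written (HNO3(l) already on the product side): -41.6 kcal
Combining the equations, ΔH° = (1)·(+7.9) + (-1)·(+19.6) + (1)·(-41.6) = -53.3 kcal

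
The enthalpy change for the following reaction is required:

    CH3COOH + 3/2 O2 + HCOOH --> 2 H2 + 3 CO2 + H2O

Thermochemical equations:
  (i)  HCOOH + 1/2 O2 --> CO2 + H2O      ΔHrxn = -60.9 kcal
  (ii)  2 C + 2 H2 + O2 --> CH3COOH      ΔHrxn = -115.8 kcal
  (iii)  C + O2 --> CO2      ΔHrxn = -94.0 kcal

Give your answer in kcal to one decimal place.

ΔHrxn = -133.1 kcal

(i) as written: -60.9 kcal
(ii) reversed: +115.8 kcal
(iii) × 2: (2)·(-94.0) = -188.0 kcal
Since enthalpy is a state function, ΔHrxn = (-60.9) + (+115.8) + (-188.0) = -133.1 kcal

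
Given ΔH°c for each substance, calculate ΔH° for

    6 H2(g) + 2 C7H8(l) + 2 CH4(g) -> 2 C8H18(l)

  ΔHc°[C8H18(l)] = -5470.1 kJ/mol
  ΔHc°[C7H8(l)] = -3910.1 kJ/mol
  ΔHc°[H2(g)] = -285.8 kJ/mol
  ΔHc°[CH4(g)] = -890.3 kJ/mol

ΔH° = -375.4 kJ/mol

Using ΔH = Σ nΔHc°(reactants) − Σ nΔHc°(products):
= [6·(-285.8) + 2·(-3910.1) + 2·(-890.3)] − [2·(-5470.1)]
= -375.4 kJ/mol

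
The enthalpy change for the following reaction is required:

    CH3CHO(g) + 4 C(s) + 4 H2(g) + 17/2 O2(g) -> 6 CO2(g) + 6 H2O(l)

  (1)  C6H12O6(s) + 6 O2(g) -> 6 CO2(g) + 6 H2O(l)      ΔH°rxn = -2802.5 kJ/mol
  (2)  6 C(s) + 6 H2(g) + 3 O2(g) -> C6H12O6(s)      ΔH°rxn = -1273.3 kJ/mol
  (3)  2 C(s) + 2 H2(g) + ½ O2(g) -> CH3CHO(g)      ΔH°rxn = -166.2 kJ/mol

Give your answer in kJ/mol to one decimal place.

(1) as written (CO2(g) already on the product side): -2802.5 kJ/mol
(2) as written: -1273.3 kJ/mol
(3) reversed (CH3CHO(g) must end up as a reactant): +166.2 kJ/mol
ΔH°rxn = (-2802.5) + (-1273.3) + (+166.2) = -3909.6 kJ/mol

ΔH°rxn = -3909.6 kJ/mol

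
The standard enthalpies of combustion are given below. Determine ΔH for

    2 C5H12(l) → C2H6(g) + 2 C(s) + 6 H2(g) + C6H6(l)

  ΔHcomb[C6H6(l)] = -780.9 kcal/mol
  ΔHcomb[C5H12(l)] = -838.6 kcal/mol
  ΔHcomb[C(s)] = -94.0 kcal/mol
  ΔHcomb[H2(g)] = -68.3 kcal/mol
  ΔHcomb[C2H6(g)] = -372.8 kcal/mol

With combustion enthalpies, reactants minus products:
= [2·(-838.6)] − [1·(-372.8) + 2·(-94.0) + 6·(-68.3) + 1·(-780.9)]
= 74.3 kcal/mol

ΔH = 74.3 kcal/mol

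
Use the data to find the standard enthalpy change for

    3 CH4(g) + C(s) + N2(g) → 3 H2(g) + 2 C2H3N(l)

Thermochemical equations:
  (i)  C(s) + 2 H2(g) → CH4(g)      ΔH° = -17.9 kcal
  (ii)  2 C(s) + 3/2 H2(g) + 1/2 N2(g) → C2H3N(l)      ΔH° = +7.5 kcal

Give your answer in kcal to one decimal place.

(i) reversed and × 3: (-3)·(-17.9) = +53.7 kcal
(ii) × 2: (2)·(+7.5) = +15.0 kcal
ΔH° = (+53.7) + (+15.0) = 68.7 kcal

ΔH° = 68.7 kcal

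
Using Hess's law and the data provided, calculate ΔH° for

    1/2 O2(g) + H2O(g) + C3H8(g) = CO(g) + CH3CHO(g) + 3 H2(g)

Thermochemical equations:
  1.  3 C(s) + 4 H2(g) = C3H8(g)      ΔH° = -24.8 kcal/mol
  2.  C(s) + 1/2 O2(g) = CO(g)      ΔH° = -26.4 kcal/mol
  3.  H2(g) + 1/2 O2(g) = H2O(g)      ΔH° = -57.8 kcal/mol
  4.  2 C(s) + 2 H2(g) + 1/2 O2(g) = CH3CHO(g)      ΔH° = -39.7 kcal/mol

ΔH° = 16.5 kcal/mol

eq. 1 reversed: +24.8 kcal/mol
eq. 2 as written: -26.4 kcal/mol
eq. 3 reversed: +57.8 kcal/mol
eq. 4 as written: -39.7 kcal/mol
ΔH° = (+24.8) + (-26.4) + (+57.8) + (-39.7) = 16.5 kcal/mol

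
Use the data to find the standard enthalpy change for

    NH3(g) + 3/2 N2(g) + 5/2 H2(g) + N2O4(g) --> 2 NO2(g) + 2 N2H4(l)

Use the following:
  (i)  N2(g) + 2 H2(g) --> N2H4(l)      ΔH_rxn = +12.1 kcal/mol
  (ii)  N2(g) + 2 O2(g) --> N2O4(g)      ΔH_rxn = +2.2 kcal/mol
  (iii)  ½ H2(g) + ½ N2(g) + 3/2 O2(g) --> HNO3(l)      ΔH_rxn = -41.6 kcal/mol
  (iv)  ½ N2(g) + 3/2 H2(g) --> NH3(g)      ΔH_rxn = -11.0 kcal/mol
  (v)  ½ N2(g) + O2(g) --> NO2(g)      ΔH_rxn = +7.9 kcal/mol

(i) × 2: (2)·(+12.1) = +24.2 kcal/mol
(ii) reversed: -2.2 kcal/mol
(iii): not needed.
(iv) reversed: +11.0 kcal/mol
(v) × 2: (2)·(+7.9) = +15.8 kcal/mol
ΔH_rxn = (+24.2) + (-2.2) + (+11.0) + (+15.8) = 48.8 kcal/mol

ΔH_rxn = 48.8 kcal/mol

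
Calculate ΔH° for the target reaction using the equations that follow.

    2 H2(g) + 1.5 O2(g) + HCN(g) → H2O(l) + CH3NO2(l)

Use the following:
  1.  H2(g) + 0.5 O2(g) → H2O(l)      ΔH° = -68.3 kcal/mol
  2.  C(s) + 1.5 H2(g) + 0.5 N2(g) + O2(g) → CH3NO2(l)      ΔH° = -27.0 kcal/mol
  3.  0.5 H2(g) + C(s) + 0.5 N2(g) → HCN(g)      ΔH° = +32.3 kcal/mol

eq. 1 as written (H2O(l) already on the product side): -68.3 kcal/mol
eq. 2 as written (CH3NO2(l) already on the product side): -27.0 kcal/mol
eq. 3 reversed (reverse to put HCN(g) on the reactant side): -32.3 kcal/mol
ΔH° = (-68.3) + (-27.0) + (-32.3) = -127.6 kcal/mol

ΔH° = -127.6 kcal/mol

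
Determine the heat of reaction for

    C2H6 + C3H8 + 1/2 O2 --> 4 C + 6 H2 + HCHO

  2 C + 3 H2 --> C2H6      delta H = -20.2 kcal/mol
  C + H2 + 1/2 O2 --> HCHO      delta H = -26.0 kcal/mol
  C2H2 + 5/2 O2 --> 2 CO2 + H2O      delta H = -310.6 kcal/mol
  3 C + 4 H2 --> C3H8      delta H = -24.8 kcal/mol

equation 1 reversed (reverse to put C2H6 on the reactant side): +20.2 kcal/mol
equation 2 as written (HCHO already on the product side): -26.0 kcal/mol
equation 3: not needed (CO2 appears nowhere else).
equation 4 reversed (C3H8 must end up as a reactant): +24.8 kcal/mol
delta H = (-1)·(-20.2) + (1)·(-26.0) + (-1)·(-24.8) = 19.0 kcal/mol

delta H = 19.0 kcal/mol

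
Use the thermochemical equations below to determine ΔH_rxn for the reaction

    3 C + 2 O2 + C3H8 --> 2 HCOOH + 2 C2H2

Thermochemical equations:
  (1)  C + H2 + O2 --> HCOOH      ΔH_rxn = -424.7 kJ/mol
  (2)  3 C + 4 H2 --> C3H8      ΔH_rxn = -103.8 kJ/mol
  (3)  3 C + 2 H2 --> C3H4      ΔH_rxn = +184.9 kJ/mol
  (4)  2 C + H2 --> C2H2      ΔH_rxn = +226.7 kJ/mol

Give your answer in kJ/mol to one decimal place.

(1) × 2 (scale by 2 for the 2 HCOOH): (2)·(-424.7) = -849.4 kJ/mol
(2) reversed (reverse to put C3H8 on the reactant side): +103.8 kJ/mol
(3): not needed (C3H4 appears nowhere else).
(4) × 2 (scale by 2 for the 2 C2H2): (2)·(+226.7) = +453.4 kJ/mol
ΔH_rxn = (2)·(-424.7) + (-1)·(-103.8) + (2)·(+226.7) = -292.2 kJ/mol

ΔH_rxn = -292.2 kJ/mol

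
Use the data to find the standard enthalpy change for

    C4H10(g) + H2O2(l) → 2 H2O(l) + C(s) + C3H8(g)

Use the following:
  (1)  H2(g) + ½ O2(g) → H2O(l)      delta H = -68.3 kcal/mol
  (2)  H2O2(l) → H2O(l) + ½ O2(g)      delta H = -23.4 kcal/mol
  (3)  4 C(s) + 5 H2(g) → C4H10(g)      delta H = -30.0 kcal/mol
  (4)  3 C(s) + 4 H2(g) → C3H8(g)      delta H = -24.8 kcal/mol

delta H = -86.5 kcal/mol

(1) as written: -68.3 kcal/mol
(2) as written: -23.4 kcal/mol
(3) reversed: +30.0 kcal/mol
(4) as written: -24.8 kcal/mol
Since enthalpy is a state function, delta H = (-68.3) + (-23.4) + (+30.0) + (-24.8) = -86.5 kcal/mol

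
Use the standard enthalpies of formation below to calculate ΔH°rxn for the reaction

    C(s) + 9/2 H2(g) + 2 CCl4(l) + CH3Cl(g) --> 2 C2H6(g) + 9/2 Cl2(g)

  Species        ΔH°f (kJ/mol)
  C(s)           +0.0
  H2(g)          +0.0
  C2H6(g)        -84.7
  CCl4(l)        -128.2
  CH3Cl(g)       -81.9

Products: 2·(-84.7) + 9/2·(+0.0) = -169.4
Reactants: 1·(+0.0) + 9/2·(+0.0) + 2·(-128.2) + 1·(-81.9) = -338.3
ΔH°rxn = (-169.4) − (-338.3) = 168.9 kJ/mol

ΔH°rxn = 168.9 kJ/mol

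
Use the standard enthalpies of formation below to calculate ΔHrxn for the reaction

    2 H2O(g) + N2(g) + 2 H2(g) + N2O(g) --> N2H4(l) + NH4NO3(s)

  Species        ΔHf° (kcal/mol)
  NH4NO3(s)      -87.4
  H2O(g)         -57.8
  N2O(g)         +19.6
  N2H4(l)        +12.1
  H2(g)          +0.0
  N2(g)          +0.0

ΔHrxn = 20.7 kcal/mol

Products: 1·(+12.1) + 1·(-87.4) = -75.3
Reactants: 2·(-57.8) + 1·(+0.0) + 2·(+0.0) + 1·(+19.6) = -96.0
ΔHrxn = (-75.3) − (-96.0) = 20.7 kcal/mol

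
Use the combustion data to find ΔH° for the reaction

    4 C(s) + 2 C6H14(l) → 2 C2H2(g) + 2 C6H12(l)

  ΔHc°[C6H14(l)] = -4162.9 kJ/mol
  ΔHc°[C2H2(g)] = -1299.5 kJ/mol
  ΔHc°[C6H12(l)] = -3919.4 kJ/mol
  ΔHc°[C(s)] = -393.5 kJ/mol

ΔH° = 538.0 kJ/mol

Using ΔH = Σ nΔHc°(reactants) − Σ nΔHc°(products):
= [4·(-393.5) + 2·(-4162.9)] − [2·(-1299.5) + 2·(-3919.4)]
= 538.0 kJ/mol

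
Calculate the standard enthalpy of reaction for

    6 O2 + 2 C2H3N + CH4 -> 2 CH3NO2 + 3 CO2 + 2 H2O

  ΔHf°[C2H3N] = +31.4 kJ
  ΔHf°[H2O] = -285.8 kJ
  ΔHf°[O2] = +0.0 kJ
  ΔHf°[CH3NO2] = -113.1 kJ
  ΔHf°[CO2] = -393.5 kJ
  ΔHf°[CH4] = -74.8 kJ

ΔH°rxn = Σ nΔHf°(products) − Σ nΔHf°(reactants).
Products: 2·(-113.1) + 3·(-393.5) + 2·(-285.8) = -1978.3
Reactants: 6·(+0.0) + 2·(+31.4) + 1·(-74.8) = -12.0
ΔH°rxn = (-1978.3) − (-12.0) = -1966.3 kJ

ΔH°rxn = -1966.3 kJ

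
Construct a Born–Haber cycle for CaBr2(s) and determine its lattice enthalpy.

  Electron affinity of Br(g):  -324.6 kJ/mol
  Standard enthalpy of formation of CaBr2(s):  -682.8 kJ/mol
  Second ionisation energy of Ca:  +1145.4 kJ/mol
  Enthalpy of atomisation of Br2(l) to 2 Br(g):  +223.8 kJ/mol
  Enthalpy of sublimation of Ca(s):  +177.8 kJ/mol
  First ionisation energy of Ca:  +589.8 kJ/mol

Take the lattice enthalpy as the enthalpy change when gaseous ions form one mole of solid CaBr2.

ΔHf° = 1·ΔHsub + 1·(ΣIE) + 1·D(Br2) + 2·EA + U
-682.8 = 1·(+177.8) + 1·(+1735.2) + 1·(+223.8) + 2·(-324.6) + U
U = -682.8 − (+1487.6) = -2170.4 kJ/mol

U = -2170.4 kJ/mol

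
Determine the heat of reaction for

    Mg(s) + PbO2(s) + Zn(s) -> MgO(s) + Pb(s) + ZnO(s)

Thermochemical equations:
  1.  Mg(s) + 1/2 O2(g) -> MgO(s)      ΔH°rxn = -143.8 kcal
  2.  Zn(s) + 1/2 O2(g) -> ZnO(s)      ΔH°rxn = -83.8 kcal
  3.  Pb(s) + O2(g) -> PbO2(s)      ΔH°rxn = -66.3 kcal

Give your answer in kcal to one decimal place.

eq. 1 as written (MgO(s) already on the product side): -143.8 kcal
eq. 2 as written (ZnO(s) already on the product side): -83.8 kcal
eq. 3 reversed (PbO2(s) must end up as a reactant): +66.3 kcal
Summing the manipulated equations, ΔH°rxn = (-143.8) + (-83.8) + (+66.3) = -161.3 kcal

ΔH°rxn = -161.3 kcal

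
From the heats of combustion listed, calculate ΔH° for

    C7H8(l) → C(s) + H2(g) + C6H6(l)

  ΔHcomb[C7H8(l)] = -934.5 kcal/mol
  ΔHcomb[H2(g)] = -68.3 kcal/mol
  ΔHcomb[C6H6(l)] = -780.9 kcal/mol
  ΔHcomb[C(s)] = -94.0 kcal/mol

With combustion enthalpies, reactants minus products:
= [1·(-934.5)] − [1·(-94.0) + 1·(-68.3) + 1·(-780.9)]
= 8.7 kcal/mol

ΔH° = 8.7 kcal/mol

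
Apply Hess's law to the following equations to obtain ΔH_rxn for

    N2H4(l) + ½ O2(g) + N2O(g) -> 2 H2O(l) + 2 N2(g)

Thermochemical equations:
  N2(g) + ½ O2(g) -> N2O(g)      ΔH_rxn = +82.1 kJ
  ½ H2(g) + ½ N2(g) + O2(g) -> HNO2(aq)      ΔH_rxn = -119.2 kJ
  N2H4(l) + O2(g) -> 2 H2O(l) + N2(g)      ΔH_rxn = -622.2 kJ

ΔH_rxn = -704.3 kJ

equation 1 reversed (N2O(g) must end up as a reactant): -82.1 kJ
equation 2: not needed (HNO2(aq) appears nowhere else).
equation 3 as written (N2H4(l) already on the reactant side): -622.2 kJ
Summing the manipulated equations, ΔH_rxn = (-82.1) + (-622.2) = -704.3 kJ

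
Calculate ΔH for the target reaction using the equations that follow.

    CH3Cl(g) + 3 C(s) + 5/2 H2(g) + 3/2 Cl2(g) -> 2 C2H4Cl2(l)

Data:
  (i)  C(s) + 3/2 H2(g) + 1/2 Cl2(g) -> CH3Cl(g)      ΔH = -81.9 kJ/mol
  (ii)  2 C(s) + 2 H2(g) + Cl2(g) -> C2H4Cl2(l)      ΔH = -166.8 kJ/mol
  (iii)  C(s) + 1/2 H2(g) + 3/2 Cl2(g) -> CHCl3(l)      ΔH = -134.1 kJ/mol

(i) reversed: +81.9 kJ/mol
(ii) × 2: (2)·(-166.8) = -333.6 kJ/mol
(iii): not needed.
ΔH = (+81.9) + (-333.6) = -251.7 kJ/mol

ΔH = -251.7 kJ/mol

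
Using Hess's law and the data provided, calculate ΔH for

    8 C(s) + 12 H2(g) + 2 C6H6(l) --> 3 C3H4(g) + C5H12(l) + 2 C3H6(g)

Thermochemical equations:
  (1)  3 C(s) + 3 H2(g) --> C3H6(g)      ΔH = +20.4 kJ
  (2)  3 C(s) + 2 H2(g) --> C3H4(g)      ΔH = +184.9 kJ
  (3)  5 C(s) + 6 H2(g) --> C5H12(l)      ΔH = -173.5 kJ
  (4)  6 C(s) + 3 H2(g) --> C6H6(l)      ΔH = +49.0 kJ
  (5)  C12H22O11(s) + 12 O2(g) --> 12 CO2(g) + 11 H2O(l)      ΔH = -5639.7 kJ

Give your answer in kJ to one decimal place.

(1) × 2 (×2 to match 2 C3H6(g) in the target): (2)·(+20.4) = +40.8 kJ
(2) × 3 (scale by 3 for the 3 C3H4(g)): (3)·(+184.9) = +554.7 kJ
(3) as written (C5H12(l) already on the product side): -173.5 kJ
(4) reversed and × 2 (reverse to put C6H6(l) on the reactant side; scale by 2 for the 2 C6H6(l)): (-2)·(+49.0) = -98.0 kJ
(5): not needed (C12H22O11(s) appears nowhere else).
Combining the equations, ΔH = (+40.8) + (+554.7) + (-173.5) + (-98.0) = 324.0 kJ

ΔH = 324.0 kJ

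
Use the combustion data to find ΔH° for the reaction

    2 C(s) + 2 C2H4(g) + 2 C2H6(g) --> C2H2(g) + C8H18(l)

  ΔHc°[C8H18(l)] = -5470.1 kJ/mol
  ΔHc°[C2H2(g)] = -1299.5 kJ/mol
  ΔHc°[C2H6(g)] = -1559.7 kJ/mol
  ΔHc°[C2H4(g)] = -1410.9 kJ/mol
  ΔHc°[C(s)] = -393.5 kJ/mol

ΔH° = 41.4 kJ/mol

Using ΔH = Σ nΔHc°(reactants) − Σ nΔHc°(products):
= [2·(-393.5) + 2·(-1410.9) + 2·(-1559.7)] − [1·(-1299.5) + 1·(-5470.1)]
= 41.4 kJ/mol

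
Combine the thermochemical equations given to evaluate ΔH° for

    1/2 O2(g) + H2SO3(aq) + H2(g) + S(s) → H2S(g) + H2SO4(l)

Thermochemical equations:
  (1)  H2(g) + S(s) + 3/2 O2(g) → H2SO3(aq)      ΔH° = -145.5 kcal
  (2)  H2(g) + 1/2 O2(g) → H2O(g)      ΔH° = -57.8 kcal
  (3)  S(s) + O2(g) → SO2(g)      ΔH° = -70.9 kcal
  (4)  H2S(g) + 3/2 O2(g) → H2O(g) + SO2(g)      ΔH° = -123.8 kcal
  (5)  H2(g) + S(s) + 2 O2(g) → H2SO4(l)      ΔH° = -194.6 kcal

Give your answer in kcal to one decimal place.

(1) reversed: +145.5 kcal
(2) as written: -57.8 kcal
(3) as written: -70.9 kcal
(4) reversed: +123.8 kcal
(5) as written: -194.6 kcal
Summing the manipulated equations, ΔH° = (-1)·(-145.5) + (1)·(-57.8) + (1)·(-70.9) + (-1)·(-123.8) + (1)·(-194.6) = -54.0 kcal

ΔH° = -54.0 kcal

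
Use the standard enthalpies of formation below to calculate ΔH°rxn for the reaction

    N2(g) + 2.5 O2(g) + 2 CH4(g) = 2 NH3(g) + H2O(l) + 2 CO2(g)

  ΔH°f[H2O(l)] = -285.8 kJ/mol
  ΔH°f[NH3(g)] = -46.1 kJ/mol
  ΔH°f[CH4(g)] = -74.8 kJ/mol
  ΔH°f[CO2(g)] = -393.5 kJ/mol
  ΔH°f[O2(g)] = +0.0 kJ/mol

ΔH°rxn = Σ nΔHf°(products) − Σ nΔHf°(reactants).
Products: 2·(-46.1) + 1·(-285.8) + 2·(-393.5) = -1165.0
Reactants: 1·(+0.0) + 5/2·(+0.0) + 2·(-74.8) = -149.6
ΔH°rxn = (-1165.0) − (-149.6) = -1015.4 kJ/mol

ΔH°rxn = -1015.4 kJ/mol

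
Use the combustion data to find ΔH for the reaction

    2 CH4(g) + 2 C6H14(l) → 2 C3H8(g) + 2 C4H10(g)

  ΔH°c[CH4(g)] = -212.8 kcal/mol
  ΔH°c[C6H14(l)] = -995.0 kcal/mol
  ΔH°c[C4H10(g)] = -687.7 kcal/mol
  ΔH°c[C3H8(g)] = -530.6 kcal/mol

Using ΔH = Σ nΔHc°(reactants) − Σ nΔHc°(products):
= [2·(-212.8) + 2·(-995.0)] − [2·(-530.6) + 2·(-687.7)]
= 21.0 kcal/mol

ΔH = 21.0 kcal/mol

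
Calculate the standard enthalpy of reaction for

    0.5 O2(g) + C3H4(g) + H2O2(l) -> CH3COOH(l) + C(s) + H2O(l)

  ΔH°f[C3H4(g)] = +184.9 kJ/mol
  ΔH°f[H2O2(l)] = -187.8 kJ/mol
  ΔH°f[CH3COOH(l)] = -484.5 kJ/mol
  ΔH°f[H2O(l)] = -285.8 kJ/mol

ΔH° = -767.4 kJ/mol

Products: 1·(-484.5) + 1·(+0.0) + 1·(-285.8) = -770.3
Reactants: 1/2·(+0.0) + 1·(+184.9) + 1·(-187.8) = -2.9
ΔH° = (-770.3) − (-2.9) = -767.4 kJ/mol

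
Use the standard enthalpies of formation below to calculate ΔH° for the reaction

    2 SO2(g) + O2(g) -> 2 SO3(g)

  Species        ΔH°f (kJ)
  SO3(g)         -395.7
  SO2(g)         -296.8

ΔH° = -197.8 kJ

ΔH°rxn = Σ nΔHf°(products) − Σ nΔHf°(reactants).
Products: 2·(-395.7) = -791.4
Reactants: 2·(-296.8) + 1·(+0.0) = -593.6
ΔH° = (-791.4) − (-593.6) = -197.8 kJ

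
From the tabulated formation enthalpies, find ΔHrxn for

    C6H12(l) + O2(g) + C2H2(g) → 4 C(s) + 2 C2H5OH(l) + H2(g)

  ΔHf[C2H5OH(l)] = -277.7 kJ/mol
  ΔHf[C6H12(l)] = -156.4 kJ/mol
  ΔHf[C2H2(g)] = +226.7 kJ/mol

ΔHrxn = -625.7 kJ/mol

Products: 4·(+0.0) + 2·(-277.7) + 1·(+0.0) = -555.4
Reactants: 1·(-156.4) + 1·(+0.0) + 1·(+226.7) = +70.3
ΔHrxn = (-555.4) − (+70.3) = -625.7 kJ/mol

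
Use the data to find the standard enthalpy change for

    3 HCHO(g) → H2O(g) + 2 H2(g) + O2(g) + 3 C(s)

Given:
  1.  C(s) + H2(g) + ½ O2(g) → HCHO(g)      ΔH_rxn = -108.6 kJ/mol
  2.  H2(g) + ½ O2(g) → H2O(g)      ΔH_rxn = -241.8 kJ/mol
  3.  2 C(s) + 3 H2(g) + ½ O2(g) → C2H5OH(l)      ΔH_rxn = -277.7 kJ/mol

ΔH_rxn = 84.0 kJ/mol

eq. 1 reversed and × 3: (-3)·(-108.6) = +325.8 kJ/mol
eq. 2 as written: -241.8 kJ/mol
eq. 3: not needed.
ΔH_rxn = (+325.8) + (-241.8) = 84.0 kJ/mol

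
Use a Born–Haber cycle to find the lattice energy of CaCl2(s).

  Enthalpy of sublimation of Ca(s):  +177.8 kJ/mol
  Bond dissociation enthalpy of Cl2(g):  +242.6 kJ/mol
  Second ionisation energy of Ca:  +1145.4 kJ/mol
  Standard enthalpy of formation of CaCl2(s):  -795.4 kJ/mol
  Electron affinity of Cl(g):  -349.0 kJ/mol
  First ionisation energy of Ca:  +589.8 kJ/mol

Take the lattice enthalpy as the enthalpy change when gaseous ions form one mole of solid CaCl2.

ΔHf° = 1·ΔHsub + 1·(ΣIE) + 1·D(Cl2) + 2·EA + U
-795.4 = 1·(+177.8) + 1·(+1735.2) + 1·(+242.6) + 2·(-349.0) + U
U = -795.4 − (+1457.6) = -2253.0 kJ/mol

U = -2253.0 kJ/mol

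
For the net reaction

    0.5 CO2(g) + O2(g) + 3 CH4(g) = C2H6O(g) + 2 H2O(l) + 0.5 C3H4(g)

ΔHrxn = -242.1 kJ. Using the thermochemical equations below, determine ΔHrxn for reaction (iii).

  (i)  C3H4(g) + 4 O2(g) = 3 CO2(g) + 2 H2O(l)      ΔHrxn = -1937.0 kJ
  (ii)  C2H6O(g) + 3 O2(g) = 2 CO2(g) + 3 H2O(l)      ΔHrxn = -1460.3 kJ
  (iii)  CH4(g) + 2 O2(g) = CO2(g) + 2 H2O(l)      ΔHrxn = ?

(i) reversed and × 1/2: (-1/2)·(-1937.0) = +968.5 kJ
(ii) reversed: +1460.3 kJ
(iii) × 3: contributes 3·x
-242.1 = (+968.5) + (+1460.3) + 3·x
x = (-242.1 − (+2428.8)) / (3) = -890.3 kJ

ΔHrxn = -890.3 kJ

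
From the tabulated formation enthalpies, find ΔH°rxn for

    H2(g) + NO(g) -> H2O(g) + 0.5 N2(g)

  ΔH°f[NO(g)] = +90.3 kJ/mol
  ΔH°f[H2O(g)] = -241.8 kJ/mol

ΔH°rxn = -332.1 kJ/mol

ΔH°rxn = Σ nΔHf°(products) − Σ nΔHf°(reactants).
Products: 1·(-241.8) + 1/2·(+0.0) = -241.8
Reactants: 1·(+0.0) + 1·(+90.3) = +90.3
ΔH°rxn = (-241.8) − (+90.3) = -332.1 kJ/mol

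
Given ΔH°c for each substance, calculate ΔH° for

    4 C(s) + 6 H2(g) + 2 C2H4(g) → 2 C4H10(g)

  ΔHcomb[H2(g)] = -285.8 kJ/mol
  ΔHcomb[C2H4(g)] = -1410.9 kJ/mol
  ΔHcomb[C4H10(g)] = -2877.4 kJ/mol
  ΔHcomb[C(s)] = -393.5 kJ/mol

Using ΔH = Σ nΔHc°(reactants) − Σ nΔHc°(products):
= [4·(-393.5) + 6·(-285.8) + 2·(-1410.9)] − [2·(-2877.4)]
= -355.8 kJ/mol

ΔH° = -355.8 kJ/mol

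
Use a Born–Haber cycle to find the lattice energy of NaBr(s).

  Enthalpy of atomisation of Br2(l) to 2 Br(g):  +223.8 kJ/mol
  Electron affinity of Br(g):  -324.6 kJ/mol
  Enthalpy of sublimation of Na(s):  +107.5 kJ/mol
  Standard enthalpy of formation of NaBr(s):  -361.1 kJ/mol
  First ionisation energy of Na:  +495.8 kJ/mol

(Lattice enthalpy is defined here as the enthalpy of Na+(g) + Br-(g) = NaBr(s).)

ΔHf° = 1·ΔHsub + 1·(ΣIE) + 1/2·D(Br2) + 1·EA + U
-361.1 = 1·(+107.5) + 1·(+495.8) + 1/2·(+223.8) + 1·(-324.6) + U
U = -361.1 − (+390.6) = -751.7 kJ/mol

U = -751.7 kJ/mol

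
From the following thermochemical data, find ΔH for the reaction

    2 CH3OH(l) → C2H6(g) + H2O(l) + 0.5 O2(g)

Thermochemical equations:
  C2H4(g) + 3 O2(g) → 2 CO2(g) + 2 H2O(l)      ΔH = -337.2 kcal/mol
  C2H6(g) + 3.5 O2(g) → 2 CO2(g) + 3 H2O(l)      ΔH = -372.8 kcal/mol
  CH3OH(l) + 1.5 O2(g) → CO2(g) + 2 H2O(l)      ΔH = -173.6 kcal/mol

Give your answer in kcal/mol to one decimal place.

equation 1: not needed.
equation 2 reversed: +372.8 kcal/mol
equation 3 × 2: (2)·(-173.6) = -347.2 kcal/mol
Summing the manipulated equations, ΔH = (-1)·(-372.8) + (2)·(-173.6) = 25.6 kcal/mol

ΔH = 25.6 kcal/mol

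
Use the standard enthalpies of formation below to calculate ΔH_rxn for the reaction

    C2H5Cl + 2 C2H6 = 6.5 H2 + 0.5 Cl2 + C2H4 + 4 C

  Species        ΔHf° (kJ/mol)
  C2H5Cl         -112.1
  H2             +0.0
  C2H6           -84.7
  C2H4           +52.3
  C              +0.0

ΔH°rxn = Σ nΔHf°(products) − Σ nΔHf°(reactants).
Products: 13/2·(+0.0) + 1/2·(+0.0) + 1·(+52.3) + 4·(+0.0) = +52.3
Reactants: 1·(-112.1) + 2·(-84.7) = -281.5
ΔH_rxn = (+52.3) − (-281.5) = 333.8 kJ/mol

ΔH_rxn = 333.8 kJ/mol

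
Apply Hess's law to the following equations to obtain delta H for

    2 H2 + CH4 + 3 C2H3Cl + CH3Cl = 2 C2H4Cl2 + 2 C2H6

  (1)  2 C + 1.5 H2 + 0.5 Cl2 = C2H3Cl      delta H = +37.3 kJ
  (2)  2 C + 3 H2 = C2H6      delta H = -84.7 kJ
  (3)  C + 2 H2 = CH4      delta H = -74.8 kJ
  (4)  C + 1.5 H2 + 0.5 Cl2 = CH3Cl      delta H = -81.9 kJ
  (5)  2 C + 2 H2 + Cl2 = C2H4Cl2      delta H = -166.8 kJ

(1) reversed and × 3: (-3)·(+37.3) = -111.9 kJ
(2) × 2: (2)·(-84.7) = -169.4 kJ
(3) reversed: +74.8 kJ
(4) reversed: +81.9 kJ
(5) × 2: (2)·(-166.8) = -333.6 kJ
By Hess's law, delta H = (-3)·(+37.3) + (2)·(-84.7) + (-1)·(-74.8) + (-1)·(-81.9) + (2)·(-166.8) = -458.2 kJ

delta H = -458.2 kJ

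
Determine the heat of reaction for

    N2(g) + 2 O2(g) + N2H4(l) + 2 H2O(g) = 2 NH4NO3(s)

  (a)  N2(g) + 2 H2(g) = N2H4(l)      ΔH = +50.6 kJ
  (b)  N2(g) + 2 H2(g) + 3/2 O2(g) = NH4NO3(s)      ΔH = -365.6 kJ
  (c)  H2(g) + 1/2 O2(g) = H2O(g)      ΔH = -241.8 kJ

ΔH = -298.2 kJ

(a) reversed: -50.6 kJ
(b) × 2: (2)·(-365.6) = -731.2 kJ
(c) reversed and × 2: (-2)·(-241.8) = +483.6 kJ
ΔH = (-50.6) + (-731.2) + (+483.6) = -298.2 kJ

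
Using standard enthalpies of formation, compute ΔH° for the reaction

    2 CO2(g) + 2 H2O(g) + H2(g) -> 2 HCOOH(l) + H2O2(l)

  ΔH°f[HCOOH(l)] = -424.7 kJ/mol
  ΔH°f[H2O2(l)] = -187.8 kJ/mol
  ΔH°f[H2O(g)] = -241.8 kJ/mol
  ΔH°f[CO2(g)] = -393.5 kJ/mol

Products: 2·(-424.7) + 1·(-187.8) = -1037.2
Reactants: 2·(-393.5) + 2·(-241.8) + 1·(+0.0) = -1270.6
ΔH° = (-1037.2) − (-1270.6) = 233.4 kJ/mol

ΔH° = 233.4 kJ/mol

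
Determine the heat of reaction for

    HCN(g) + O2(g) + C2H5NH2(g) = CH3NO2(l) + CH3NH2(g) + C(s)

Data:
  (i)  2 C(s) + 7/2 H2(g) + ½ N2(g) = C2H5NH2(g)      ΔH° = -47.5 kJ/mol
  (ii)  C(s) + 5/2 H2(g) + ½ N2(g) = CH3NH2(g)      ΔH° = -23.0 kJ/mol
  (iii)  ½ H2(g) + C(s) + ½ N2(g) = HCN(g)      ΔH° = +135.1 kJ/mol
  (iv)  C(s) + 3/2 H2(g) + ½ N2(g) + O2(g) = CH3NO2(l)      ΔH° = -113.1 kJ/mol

ΔH° = -223.7 kJ/mol

(i) reversed: +47.5 kJ/mol
(ii) as written: -23.0 kJ/mol
(iii) reversed: -135.1 kJ/mol
(iv) as written: -113.1 kJ/mol
Summing the manipulated equations, ΔH° = (-1)·(-47.5) + (1)·(-23.0) + (-1)·(+135.1) + (1)·(-113.1) = -223.7 kJ/mol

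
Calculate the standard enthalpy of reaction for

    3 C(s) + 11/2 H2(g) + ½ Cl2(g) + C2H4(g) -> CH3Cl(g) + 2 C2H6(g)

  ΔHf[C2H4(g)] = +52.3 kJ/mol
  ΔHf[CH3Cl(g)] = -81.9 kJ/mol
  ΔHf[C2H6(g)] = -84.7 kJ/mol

Products: 1·(-81.9) + 2·(-84.7) = -251.3
Reactants: 3·(+0.0) + 11/2·(+0.0) + 1/2·(+0.0) + 1·(+52.3) = +52.3
ΔH° = (-251.3) − (+52.3) = -303.6 kJ/mol

ΔH° = -303.6 kJ/mol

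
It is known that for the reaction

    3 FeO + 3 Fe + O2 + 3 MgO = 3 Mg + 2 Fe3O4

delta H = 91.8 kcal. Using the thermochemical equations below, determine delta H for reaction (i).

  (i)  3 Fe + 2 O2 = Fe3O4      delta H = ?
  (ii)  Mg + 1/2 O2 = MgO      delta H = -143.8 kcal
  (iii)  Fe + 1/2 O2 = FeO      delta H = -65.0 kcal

(i) × 2 (scale by 2 for the 2 Fe3O4): contributes 2·x
(ii) reversed and × 3 (reverse to put MgO on the reactant side; scale by 3 for the 3 MgO): (-3)·(-143.8) = +431.4 kcal
(iii) reversed and × 3 (FeO must end up as a reactant; ×3 to match 3 FeO in the target): (-3)·(-65.0) = +195.0 kcal
+91.8 = (+431.4) + (+195.0) + 2·x
x = (+91.8 − (+626.4)) / (2) = -267.3 kcal

delta H = -267.3 kcal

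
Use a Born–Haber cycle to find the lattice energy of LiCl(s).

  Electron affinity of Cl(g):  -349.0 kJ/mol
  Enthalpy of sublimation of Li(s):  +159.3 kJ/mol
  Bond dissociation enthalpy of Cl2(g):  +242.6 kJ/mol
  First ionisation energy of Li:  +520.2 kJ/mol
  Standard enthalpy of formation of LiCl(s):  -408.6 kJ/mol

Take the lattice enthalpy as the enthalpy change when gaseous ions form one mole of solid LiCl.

ΔHf° = 1·ΔHsub + 1·(ΣIE) + 1/2·D(Cl2) + 1·EA + U
-408.6 = 1·(+159.3) + 1·(+520.2) + 1/2·(+242.6) + 1·(-349.0) + U
U = -408.6 − (+451.8) = -860.4 kJ/mol

U = -860.4 kJ/mol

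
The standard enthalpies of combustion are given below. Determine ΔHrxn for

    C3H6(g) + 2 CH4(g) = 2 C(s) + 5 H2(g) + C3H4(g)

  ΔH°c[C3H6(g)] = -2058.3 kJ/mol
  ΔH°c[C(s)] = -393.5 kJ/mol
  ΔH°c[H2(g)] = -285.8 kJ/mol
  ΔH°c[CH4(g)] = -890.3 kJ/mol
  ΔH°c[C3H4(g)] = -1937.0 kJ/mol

ΔHrxn = 314.1 kJ/mol

Using ΔH = Σ nΔHc°(reactants) − Σ nΔHc°(products):
= [1·(-2058.3) + 2·(-890.3)] − [2·(-393.5) + 5·(-285.8) + 1·(-1937.0)]
= 314.1 kJ/mol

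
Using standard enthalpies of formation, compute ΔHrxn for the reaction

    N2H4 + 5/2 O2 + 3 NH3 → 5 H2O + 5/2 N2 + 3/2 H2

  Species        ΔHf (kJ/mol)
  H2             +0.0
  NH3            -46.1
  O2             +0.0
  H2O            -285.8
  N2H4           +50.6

ΔHrxn = -1341.3 kJ/mol

Products: 5·(-285.8) + 5/2·(+0.0) + 3/2·(+0.0) = -1429.0
Reactants: 1·(+50.6) + 5/2·(+0.0) + 3·(-46.1) = -87.7
ΔHrxn = (-1429.0) − (-87.7) = -1341.3 kJ/mol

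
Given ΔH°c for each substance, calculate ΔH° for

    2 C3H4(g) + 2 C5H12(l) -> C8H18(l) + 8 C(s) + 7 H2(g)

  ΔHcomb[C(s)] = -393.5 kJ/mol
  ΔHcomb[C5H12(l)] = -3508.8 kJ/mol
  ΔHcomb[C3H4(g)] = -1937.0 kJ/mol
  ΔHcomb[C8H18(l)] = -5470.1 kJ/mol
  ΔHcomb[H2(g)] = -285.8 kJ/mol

With combustion enthalpies, reactants minus products:
= [2·(-1937.0) + 2·(-3508.8)] − [1·(-5470.1) + 8·(-393.5) + 7·(-285.8)]
= -272.9 kJ/mol

ΔH° = -272.9 kJ/mol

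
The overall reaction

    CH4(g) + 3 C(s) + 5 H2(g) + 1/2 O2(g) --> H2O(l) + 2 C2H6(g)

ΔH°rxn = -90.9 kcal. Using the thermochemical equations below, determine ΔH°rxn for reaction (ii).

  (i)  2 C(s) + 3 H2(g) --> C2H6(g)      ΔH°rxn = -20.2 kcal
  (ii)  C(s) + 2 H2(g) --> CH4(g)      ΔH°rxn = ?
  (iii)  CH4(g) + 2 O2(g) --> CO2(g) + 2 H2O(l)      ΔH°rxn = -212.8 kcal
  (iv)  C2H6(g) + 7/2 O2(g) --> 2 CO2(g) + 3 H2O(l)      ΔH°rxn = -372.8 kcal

(i) as written: -20.2 kcal
(ii) as written: contributes x
(iii) × 2: (2)·(-212.8) = -425.6 kcal
(iv) reversed: +372.8 kcal
-90.9 = (-20.2) + (-425.6) + (+372.8) + x
x = (-90.9 − (-73.0)) / (1) = -17.9 kcal

ΔH°rxn = -17.9 kcal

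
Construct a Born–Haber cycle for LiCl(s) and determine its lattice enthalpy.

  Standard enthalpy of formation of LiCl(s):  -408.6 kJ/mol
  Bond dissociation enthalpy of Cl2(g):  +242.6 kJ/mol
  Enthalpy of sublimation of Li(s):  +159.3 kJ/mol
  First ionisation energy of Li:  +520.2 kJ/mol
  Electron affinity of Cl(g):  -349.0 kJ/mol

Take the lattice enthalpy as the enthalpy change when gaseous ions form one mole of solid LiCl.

ΔHf° = 1·ΔHsub + 1·(ΣIE) + 1/2·D(Cl2) + 1·EA + U
-408.6 = 1·(+159.3) + 1·(+520.2) + 1/2·(+242.6) + 1·(-349.0) + U
U = -408.6 − (+451.8) = -860.4 kJ/mol

U = -860.4 kJ/mol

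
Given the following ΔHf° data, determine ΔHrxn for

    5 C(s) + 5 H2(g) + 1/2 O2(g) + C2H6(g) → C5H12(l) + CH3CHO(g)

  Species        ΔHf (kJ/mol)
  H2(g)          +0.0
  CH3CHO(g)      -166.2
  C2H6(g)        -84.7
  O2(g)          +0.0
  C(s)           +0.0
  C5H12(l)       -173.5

ΔHrxn = -255.0 kJ/mol

Products: 1·(-173.5) + 1·(-166.2) = -339.7
Reactants: 5·(+0.0) + 5·(+0.0) + 1/2·(+0.0) + 1·(-84.7) = -84.7
ΔHrxn = (-339.7) − (-84.7) = -255.0 kJ/mol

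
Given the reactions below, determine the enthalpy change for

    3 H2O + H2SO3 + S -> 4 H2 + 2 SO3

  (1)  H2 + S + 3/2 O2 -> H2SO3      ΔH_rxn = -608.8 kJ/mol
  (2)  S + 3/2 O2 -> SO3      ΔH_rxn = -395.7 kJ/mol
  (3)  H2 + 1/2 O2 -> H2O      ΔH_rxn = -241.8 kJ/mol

ΔH_rxn = 542.8 kJ/mol

(1) reversed (reverse to put H2SO3 on the reactant side): +608.8 kJ/mol
(2) × 2 (scale by 2 for the 2 SO3): (2)·(-395.7) = -791.4 kJ/mol
(3) reversed and × 3 (reverse to put H2O on the reactant side; ×3 to match 3 H2O in the target): (-3)·(-241.8) = +725.4 kJ/mol
By Hess's law, ΔH_rxn = (+608.8) + (-791.4) + (+725.4) = 542.8 kJ/mol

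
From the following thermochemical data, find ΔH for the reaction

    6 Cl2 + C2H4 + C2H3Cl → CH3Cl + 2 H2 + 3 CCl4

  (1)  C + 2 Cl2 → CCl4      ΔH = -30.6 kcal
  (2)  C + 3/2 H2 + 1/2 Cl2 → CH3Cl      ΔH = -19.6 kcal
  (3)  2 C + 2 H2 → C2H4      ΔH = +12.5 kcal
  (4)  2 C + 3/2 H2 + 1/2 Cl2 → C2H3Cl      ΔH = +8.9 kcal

ΔH = -132.8 kcal

(1) × 3: (3)·(-30.6) = -91.8 kcal
(2) as written: -19.6 kcal
(3) reversed: -12.5 kcal
(4) reversed: -8.9 kcal
By Hess's law, ΔH = (3)·(-30.6) + (1)·(-19.6) + (-1)·(+12.5) + (-1)·(+8.9) = -132.8 kcal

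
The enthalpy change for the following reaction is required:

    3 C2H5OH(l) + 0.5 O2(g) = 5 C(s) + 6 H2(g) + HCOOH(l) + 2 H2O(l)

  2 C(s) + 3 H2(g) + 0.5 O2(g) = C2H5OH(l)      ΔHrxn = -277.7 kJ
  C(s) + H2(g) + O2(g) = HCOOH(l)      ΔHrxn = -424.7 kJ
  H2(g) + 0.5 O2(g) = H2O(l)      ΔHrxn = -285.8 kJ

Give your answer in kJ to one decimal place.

equation 1 reversed and × 3 (reverse to put C2H5OH(l) on the reactant side; scale by 3 for the 3 C2H5OH(l)): (-3)·(-277.7) = +833.1 kJ
equation 2 as written (HCOOH(l) already on the product side): -424.7 kJ
equation 3 × 2 (scale by 2 for the 2 H2O(l)): (2)·(-285.8) = -571.6 kJ
Since enthalpy is a state function, ΔHrxn = (+833.1) + (-424.7) + (-571.6) = -163.2 kJ

ΔHrxn = -163.2 kJ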